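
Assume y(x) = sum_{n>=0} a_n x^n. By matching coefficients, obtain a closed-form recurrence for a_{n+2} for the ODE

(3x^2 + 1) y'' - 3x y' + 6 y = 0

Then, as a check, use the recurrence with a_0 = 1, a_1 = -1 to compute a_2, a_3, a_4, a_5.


Substitute y = sum_n a_n x^n.
(1 + 3 x^2) y'' contributes (n+2)(n+1) a_{n+2} + 3 n(n-1) a_n at x^n.
-3 x y'(x) contributes -3 n a_n at x^n.
6 y(x) contributes 6 a_n at x^n.
Matching x^n: (n+2)(n+1) a_{n+2} + (3 n(n-1) - 3 n + 6) a_n = 0.
Thus a_{n+2} = (-3 n(n-1) + 3 n - 6) / ((n+1)(n+2)) * a_n.

Check with a_0 = 1, a_1 = -1 (apply the recurrence for n = 0, 1, 2, 3): a_0 = 1, a_1 = -1, a_2 = -3, a_3 = 1/2, a_4 = 3/2, a_5 = -3/8.

a_(n+2) = (-3 n(n-1) + 3 n - 6) / ((n+1)(n+2)) * a_n; check: a_0 = 1, a_1 = -1, a_2 = -3, a_3 = 1/2, a_4 = 3/2, a_5 = -3/8


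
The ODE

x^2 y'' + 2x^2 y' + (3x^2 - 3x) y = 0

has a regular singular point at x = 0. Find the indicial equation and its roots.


Divide by x^2 to reach normal form y'' + P_1(x) y' + P_2(x) y = 0 with P_1(x) = 2 and P_2(x) = 3 - 3/x.
x = 0 is a singular point because the y-coefficient 3 - 3/x has a pole at x = 0.
It is a regular singular point because x P_1(x) = p(x) = 2x and x^2 P_2(x) = q(x) = 3x^2 - 3x are polynomials, hence analytic at x = 0.
p(0) = 0,  q(0) = 0.
Indicial equation: r(r-1) + p(0) r + q(0) = 0, i.e. r^2 + (p(0) - 1) r + q(0) = 0, i.e. r^2 - 1 r = 0.
Discriminant: (-1)^2 - 4(0) = 1, so r = (1 ± 1)/2.
Solving: r_1 = 1, r_2 = 0.

indicial: r^2 - 1 r = 0; roots r_1 = 1, r_2 = 0


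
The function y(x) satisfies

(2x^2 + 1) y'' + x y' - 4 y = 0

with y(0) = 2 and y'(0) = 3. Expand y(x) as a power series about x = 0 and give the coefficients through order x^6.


Ansatz: y(x) = sum_{n>=0} a_n x^n, so y'(x) = sum_{n>=1} n a_n x^(n-1) and y''(x) = sum_{n>=2} n(n-1) a_n x^(n-2).
Substitute into P(x) y'' + Q(x) y' + R(x) y = 0 with P(x) = 2x^2 + 1, Q(x) = x, R(x) = -4, and match powers of x.
Initial conditions: a_0 = 2, a_1 = 3.
Setting the coefficient of each power of x to zero and solving order by order (substituting the coefficients already found):
  x^0: 2 a_2 - 4 a_0 = 0  ->  2 a_2 = 4 a_0 = 8  ->  a_2 = 4
  x^1: 6 a_3 - 3 a_1 = 0  ->  6 a_3 = 3 a_1 = 9  ->  a_3 = 3/2
  x^2: 12 a_4 + 2 a_2 = 0  ->  12 a_4 = -2 a_2 = -8  ->  a_4 = -2/3
  x^3: 20 a_5 + 11 a_3 = 0  ->  20 a_5 = -11 a_3 = -33/2  ->  a_5 = -33/40
  x^4: 30 a_6 + 24 a_4 = 0  ->  30 a_6 = -24 a_4 = 16  ->  a_6 = 8/15
Truncated series: y(x) = 2 + 3 x + 4 x^2 + (3/2) x^3 - (2/3) x^4 - (33/40) x^5 + (8/15) x^6 + O(x^7).

a_0 = 2; a_1 = 3; a_2 = 4; a_3 = 3/2; a_4 = -2/3; a_5 = -33/40; a_6 = 8/15


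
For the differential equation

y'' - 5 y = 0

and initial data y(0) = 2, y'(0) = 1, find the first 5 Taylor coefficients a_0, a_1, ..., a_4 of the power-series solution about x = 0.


Ansatz: y(x) = sum_{n>=0} a_n x^n, so y'(x) = sum_{n>=1} n a_n x^(n-1) and y''(x) = sum_{n>=2} n(n-1) a_n x^(n-2).
Substitute into P(x) y'' + Q(x) y' + R(x) y = 0 with P(x) = 1, Q(x) = 0, R(x) = -5, and match powers of x.
Initial conditions: a_0 = 2, a_1 = 1.
Setting the coefficient of each power of x to zero and solving order by order (substituting the coefficients already found):
  x^0: 2 a_2 - 5 a_0 = 0  ->  2 a_2 = 5 a_0 = 10  ->  a_2 = 5
  x^1: 6 a_3 - 5 a_1 = 0  ->  6 a_3 = 5 a_1 = 5  ->  a_3 = 5/6
  x^2: 12 a_4 - 5 a_2 = 0  ->  12 a_4 = 5 a_2 = 25  ->  a_4 = 25/12
Truncated series: y(x) = 2 + x + 5 x^2 + (5/6) x^3 + (25/12) x^4 + O(x^5).

a_0 = 2; a_1 = 1; a_2 = 5; a_3 = 5/6; a_4 = 25/12


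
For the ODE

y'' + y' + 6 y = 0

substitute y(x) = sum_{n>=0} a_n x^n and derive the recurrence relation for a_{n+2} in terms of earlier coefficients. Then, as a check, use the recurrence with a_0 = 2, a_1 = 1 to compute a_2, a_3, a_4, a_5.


Substitute y = sum_n a_n x^n.
y''(x) has coefficient (n+2)(n+1) a_{n+2} at x^n;
y'(x) has coefficient (n+1) a_{n+1} at x^n;
6 y(x) has coefficient 6 a_n at x^n.
Matching x^n: (n+2)(n+1) a_{n+2} + (n+1) a_{n+1} + 6 a_n = 0.
Thus a_{n+2} = [-(n+1) a_{n+1} - 6 a_n] / ((n+1)(n+2)).

Check with a_0 = 2, a_1 = 1 (apply the recurrence for n = 0, 1, 2, 3): a_0 = 2, a_1 = 1, a_2 = -13/2, a_3 = 7/6, a_4 = 71/24, a_5 = -113/120.

a_(n+2) = [-(n+1) a_(n+1) - 6 a_n] / ((n+1)(n+2)); check: a_0 = 2, a_1 = 1, a_2 = -13/2, a_3 = 7/6, a_4 = 71/24, a_5 = -113/120


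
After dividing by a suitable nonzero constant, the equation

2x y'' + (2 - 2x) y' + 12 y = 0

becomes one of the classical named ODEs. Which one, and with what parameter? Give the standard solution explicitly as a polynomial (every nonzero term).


All three coefficients share the factor 2; dividing through by 2 gives  x y'' + (1 - x) y' + 6 y = 0.
This matches the Laguerre equation x y'' + (1 - x) y' + n y = 0 with n = 6; the polynomial solution is L_6(x).
With y = sum_k a_k x^k, matching x^k gives (k+1)k a_{k+1} + (k+1) a_{k+1} - k a_k + n a_k = 0, i.e. (k+1)^2 a_{k+1} = (k - n) a_k = (k - 6) a_k. The right side vanishes at k = 6, so the series terminates at degree 6.
Standard normalization L_n(0) = 1 gives a_0 = 1. Work upward with a_{k+1} = (k - 6) a_k / (k+1)^2:
  a_1 = (0 - 6)(1) / 1^2 = -6/1 = -6
  a_2 = (1 - 6)(-6) / 2^2 = 30/4 = 15/2
  a_3 = (2 - 6)(15/2) / 3^2 = -30/9 = -10/3
  a_4 = (3 - 6)(-10/3) / 4^2 = 10/16 = 5/8
  a_5 = (4 - 6)(5/8) / 5^2 = (-5/4)/25 = -1/20
  a_6 = (5 - 6)(-1/20) / 6^2 = (1/20)/36 = 1/720
Hence L_6(x) = x^6/720 - x^5/20 + 5 x^4/8 - 10 x^3/3 + 15 x^2/2 - 6 x + 1.

L_6(x); series = x^6/720 - x^5/20 + 5 x^4/8 - 10 x^3/3 + 15 x^2/2 - 6 x + 1


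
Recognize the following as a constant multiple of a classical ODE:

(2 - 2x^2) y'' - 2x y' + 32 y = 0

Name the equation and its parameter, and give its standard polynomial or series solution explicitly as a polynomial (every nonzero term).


All three coefficients share the factor 2; dividing through by 2 gives  (1 - x^2) y'' - x y' + 16 y = 0.
This matches the Chebyshev equation (1 - x^2) y'' - x y' + n^2 y = 0 (note the -x y' term, not -2x y') with n^2 = 16, so n = 4; the polynomial solution is T_4(x).
With y = sum_k a_k x^k, matching x^k gives (k+2)(k+1) a_{k+2} = (k^2 - n^2) a_k = (k - 4)(k + 4) a_k. The right side vanishes at k = 4, so the series with the parity of 4 terminates at degree 4.
Standard normalization: leading coefficient of T_n is 2^(n-1), so a_4 = 2^3 = 8. Work downward with a_k = (k+1)(k+2) a_{k+2} / ((k - 4)(k + 4)):
  a_2 = (3)(4)(8) / ((2 - 4)(2 + 4)) = 96/(-12) = -8
  a_0 = (1)(2)(-8) / ((0 - 4)(0 + 4)) = -16/(-16) = 1
Hence T_4(x) = 8 x^4 - 8 x^2 + 1.

T_4(x); series = 8 x^4 - 8 x^2 + 1


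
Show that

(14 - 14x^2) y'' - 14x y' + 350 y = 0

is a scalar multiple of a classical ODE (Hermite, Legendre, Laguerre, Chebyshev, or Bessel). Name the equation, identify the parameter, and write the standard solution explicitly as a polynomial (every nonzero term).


All three coefficients share the factor 14; dividing through by 14 gives  (1 - x^2) y'' - x y' + 25 y = 0.
This matches the Chebyshev equation (1 - x^2) y'' - x y' + n^2 y = 0 (note the -x y' term, not -2x y') with n^2 = 25, so n = 5; the polynomial solution is T_5(x).
With y = sum_k a_k x^k, matching x^k gives (k+2)(k+1) a_{k+2} = (k^2 - n^2) a_k = (k - 5)(k + 5) a_k. The right side vanishes at k = 5, so the series with the parity of 5 terminates at degree 5.
Standard normalization: leading coefficient of T_n is 2^(n-1), so a_5 = 2^4 = 16. Work downward with a_k = (k+1)(k+2) a_{k+2} / ((k - 5)(k + 5)):
  a_3 = (4)(5)(16) / ((3 - 5)(3 + 5)) = 320/(-16) = -20
  a_1 = (2)(3)(-20) / ((1 - 5)(1 + 5)) = -120/(-24) = 5
Hence T_5(x) = 16 x^5 - 20 x^3 + 5 x.

T_5(x); series = 16 x^5 - 20 x^3 + 5 x


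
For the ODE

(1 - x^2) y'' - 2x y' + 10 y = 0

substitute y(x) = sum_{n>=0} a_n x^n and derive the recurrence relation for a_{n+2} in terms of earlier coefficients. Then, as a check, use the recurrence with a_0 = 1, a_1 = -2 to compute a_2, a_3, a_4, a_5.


Substitute y = sum_n a_n x^n.
(1 - 1 x^2) y'' contributes (n+2)(n+1) a_{n+2} - n(n-1) a_n at x^n.
-2 x y'(x) contributes -2 n a_n at x^n.
10 y(x) contributes 10 a_n at x^n.
Matching x^n: (n+2)(n+1) a_{n+2} + (-n(n-1) - 2 n + 10) a_n = 0.
Thus a_{n+2} = (n(n-1) + 2 n - 10) / ((n+1)(n+2)) * a_n.

Check with a_0 = 1, a_1 = -2 (apply the recurrence for n = 0, 1, 2, 3): a_0 = 1, a_1 = -2, a_2 = -5, a_3 = 8/3, a_4 = 5/3, a_5 = 4/15.

a_(n+2) = (n(n-1) + 2 n - 10) / ((n+1)(n+2)) * a_n; check: a_0 = 1, a_1 = -2, a_2 = -5, a_3 = 8/3, a_4 = 5/3, a_5 = 4/15


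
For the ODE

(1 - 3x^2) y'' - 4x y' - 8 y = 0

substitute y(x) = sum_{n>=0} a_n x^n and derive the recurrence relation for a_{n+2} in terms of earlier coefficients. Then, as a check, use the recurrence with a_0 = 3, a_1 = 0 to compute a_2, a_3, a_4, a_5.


Substitute y = sum_n a_n x^n.
(1 - 3 x^2) y'' contributes (n+2)(n+1) a_{n+2} - 3 n(n-1) a_n at x^n.
-4 x y'(x) contributes -4 n a_n at x^n.
-8 y(x) contributes -8 a_n at x^n.
Matching x^n: (n+2)(n+1) a_{n+2} + (-3 n(n-1) - 4 n - 8) a_n = 0.
Thus a_{n+2} = (3 n(n-1) + 4 n + 8) / ((n+1)(n+2)) * a_n.

Check with a_0 = 3, a_1 = 0 (apply the recurrence for n = 0, 1, 2, 3): a_0 = 3, a_1 = 0, a_2 = 12, a_3 = 0, a_4 = 22, a_5 = 0.

a_(n+2) = (3 n(n-1) + 4 n + 8) / ((n+1)(n+2)) * a_n; check: a_0 = 3, a_1 = 0, a_2 = 12, a_3 = 0, a_4 = 22, a_5 = 0


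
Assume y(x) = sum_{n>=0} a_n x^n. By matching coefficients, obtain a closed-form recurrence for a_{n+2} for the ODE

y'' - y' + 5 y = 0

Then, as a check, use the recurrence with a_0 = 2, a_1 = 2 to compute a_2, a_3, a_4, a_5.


Substitute y = sum_n a_n x^n.
y''(x) has coefficient (n+2)(n+1) a_{n+2} at x^n;
-y'(x) has coefficient -(n+1) a_{n+1} at x^n;
5 y(x) has coefficient 5 a_n at x^n.
Matching x^n: (n+2)(n+1) a_{n+2} - (n+1) a_{n+1} + 5 a_n = 0.
Thus a_{n+2} = [(n+1) a_{n+1} - 5 a_n] / ((n+1)(n+2)).

Check with a_0 = 2, a_1 = 2 (apply the recurrence for n = 0, 1, 2, 3): a_0 = 2, a_1 = 2, a_2 = -4, a_3 = -3, a_4 = 11/12, a_5 = 14/15.

a_(n+2) = [(n+1) a_(n+1) - 5 a_n] / ((n+1)(n+2)); check: a_0 = 2, a_1 = 2, a_2 = -4, a_3 = -3, a_4 = 11/12, a_5 = 14/15


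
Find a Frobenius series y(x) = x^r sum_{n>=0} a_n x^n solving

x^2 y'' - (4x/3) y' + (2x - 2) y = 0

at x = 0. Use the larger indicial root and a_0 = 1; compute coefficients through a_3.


Write in Frobenius form y'' + (p(x)/x) y' + (q(x)/x^2) y = 0:
  p(x) = -4/3,  q(x) = 2x - 2.
Indicial equation: r(r-1) + (-4/3) r + (-2) = 0 -> roots r_1 = 3, r_2 = -2/3.
Take r = r_1 = 3. Let y(x) = x^r sum_{n>=0} a_n x^n with a_0 = 1.
Substitute y = x^r sum a_n x^n and match x^{r+n}. The recurrence is
  D(n) a_n + 2 a_{n-1} = 0,  where D(n) = (r+n)(r+n-1) + (-4/3)(r+n) + (-2).
  a_n = -2 / D(n) * a_{n-1}.
Since the indicial polynomial factors as (r - r_1)(r - r_2), D(n) = (r_1 + n - r_1)(r_1 + n - r_2) = n(n + 11/3).
Evaluating step by step (a_0 = 1):
  n = 1: D(1) = 1(1 + 11/3) = 14/3; numerator = -2(1) = -2; a_1 = (-2)/(14/3) = -3/7
  n = 2: D(2) = 2(2 + 11/3) = 34/3; numerator = -2(-3/7) = 6/7; a_2 = (6/7)/(34/3) = 9/119
  n = 3: D(3) = 3(3 + 11/3) = 20; numerator = -2(9/119) = -18/119; a_3 = (-18/119)/(20) = -9/1190

r = 3; a_0 = 1; a_1 = -3/7; a_2 = 9/119; a_3 = -9/1190


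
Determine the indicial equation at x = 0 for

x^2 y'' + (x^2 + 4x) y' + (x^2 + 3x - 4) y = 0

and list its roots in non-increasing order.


Divide by x^2 to reach normal form y'' + P_1(x) y' + P_2(x) y = 0 with P_1(x) = 1 + 4/x and P_2(x) = 1 + 3/x - 4/x^2.
x = 0 is a singular point because the y'-coefficient 1 + 4/x has a pole at x = 0 and the y-coefficient 1 + 3/x - 4/x^2 has a pole at x = 0.
It is a regular singular point because x P_1(x) = p(x) = x + 4 and x^2 P_2(x) = q(x) = x^2 + 3x - 4 are polynomials, hence analytic at x = 0.
p(0) = 4,  q(0) = -4.
Indicial equation: r(r-1) + p(0) r + q(0) = 0, i.e. r^2 + (p(0) - 1) r + q(0) = 0, i.e. r^2 + 3 r - 4 = 0.
Discriminant: (3)^2 - 4(-4) = 25, so r = (-3 ± 5)/2.
Solving: r_1 = 1, r_2 = -4.

indicial: r^2 + 3 r - 4 = 0; roots r_1 = 1, r_2 = -4


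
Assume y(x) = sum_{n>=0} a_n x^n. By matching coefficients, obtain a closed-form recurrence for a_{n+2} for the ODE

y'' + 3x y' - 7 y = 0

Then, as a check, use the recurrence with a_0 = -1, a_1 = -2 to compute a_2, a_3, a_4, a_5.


Substitute y = sum_n a_n x^n.
y''(x) has coefficient (n+2)(n+1) a_{n+2} at x^n;
3 x y'(x) has coefficient 3 n a_n at x^n (shift);
-7 y(x) has coefficient -7 a_n at x^n.
Matching x^n: (n+2)(n+1) a_{n+2} + (3n - 7) a_n = 0.
Thus a_{n+2} = (-3n + 7) / ((n+1)(n+2)) * a_n.

Check with a_0 = -1, a_1 = -2 (apply the recurrence for n = 0, 1, 2, 3): a_0 = -1, a_1 = -2, a_2 = -7/2, a_3 = -4/3, a_4 = -7/24, a_5 = 2/15.

a_(n+2) = (-3n + 7) / ((n+1)(n+2)) * a_n; check: a_0 = -1, a_1 = -2, a_2 = -7/2, a_3 = -4/3, a_4 = -7/24, a_5 = 2/15


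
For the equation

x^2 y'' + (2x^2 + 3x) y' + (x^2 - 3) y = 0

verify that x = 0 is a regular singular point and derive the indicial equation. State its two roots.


Divide by x^2 to reach normal form y'' + P_1(x) y' + P_2(x) y = 0 with P_1(x) = 2 + 3/x and P_2(x) = 1 - 3/x^2.
x = 0 is a singular point because the y'-coefficient 2 + 3/x has a pole at x = 0 and the y-coefficient 1 - 3/x^2 has a pole at x = 0.
It is a regular singular point because x P_1(x) = p(x) = 2x + 3 and x^2 P_2(x) = q(x) = x^2 - 3 are polynomials, hence analytic at x = 0.
p(0) = 3,  q(0) = -3.
Indicial equation: r(r-1) + p(0) r + q(0) = 0, i.e. r^2 + (p(0) - 1) r + q(0) = 0, i.e. r^2 + 2 r - 3 = 0.
Discriminant: (2)^2 - 4(-3) = 16, so r = (-2 ± 4)/2.
Solving: r_1 = 1, r_2 = -3.

indicial: r^2 + 2 r - 3 = 0; roots r_1 = 1, r_2 = -3


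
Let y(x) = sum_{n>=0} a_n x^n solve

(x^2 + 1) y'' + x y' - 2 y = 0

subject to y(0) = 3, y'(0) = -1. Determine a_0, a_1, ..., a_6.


Ansatz: y(x) = sum_{n>=0} a_n x^n, so y'(x) = sum_{n>=1} n a_n x^(n-1) and y''(x) = sum_{n>=2} n(n-1) a_n x^(n-2).
Substitute into P(x) y'' + Q(x) y' + R(x) y = 0 with P(x) = x^2 + 1, Q(x) = x, R(x) = -2, and match powers of x.
Initial conditions: a_0 = 3, a_1 = -1.
Setting the coefficient of each power of x to zero and solving order by order (substituting the coefficients already found):
  x^0: 2 a_2 - 2 a_0 = 0  ->  2 a_2 = 2 a_0 = 6  ->  a_2 = 3
  x^1: 6 a_3 - a_1 = 0  ->  6 a_3 = a_1 = -1  ->  a_3 = -1/6
  x^2: 12 a_4 + 2 a_2 = 0  ->  12 a_4 = -2 a_2 = -6  ->  a_4 = -1/2
  x^3: 20 a_5 + 7 a_3 = 0  ->  20 a_5 = -7 a_3 = 7/6  ->  a_5 = 7/120
  x^4: 30 a_6 + 14 a_4 = 0  ->  30 a_6 = -14 a_4 = 7  ->  a_6 = 7/30
Truncated series: y(x) = 3 - x + 3 x^2 - (1/6) x^3 - (1/2) x^4 + (7/120) x^5 + (7/30) x^6 + O(x^7).

a_0 = 3; a_1 = -1; a_2 = 3; a_3 = -1/6; a_4 = -1/2; a_5 = 7/120; a_6 = 7/30


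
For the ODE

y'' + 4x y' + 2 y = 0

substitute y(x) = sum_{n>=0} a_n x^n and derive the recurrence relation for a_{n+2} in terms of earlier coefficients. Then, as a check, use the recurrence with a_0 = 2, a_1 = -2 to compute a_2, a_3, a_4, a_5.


Substitute y = sum_n a_n x^n.
y''(x) has coefficient (n+2)(n+1) a_{n+2} at x^n;
4 x y'(x) has coefficient 4 n a_n at x^n (shift);
2 y(x) has coefficient 2 a_n at x^n.
Matching x^n: (n+2)(n+1) a_{n+2} + (4n + 2) a_n = 0.
Thus a_{n+2} = (-4n - 2) / ((n+1)(n+2)) * a_n.

Check with a_0 = 2, a_1 = -2 (apply the recurrence for n = 0, 1, 2, 3): a_0 = 2, a_1 = -2, a_2 = -2, a_3 = 2, a_4 = 5/3, a_5 = -7/5.

a_(n+2) = (-4n - 2) / ((n+1)(n+2)) * a_n; check: a_0 = 2, a_1 = -2, a_2 = -2, a_3 = 2, a_4 = 5/3, a_5 = -7/5


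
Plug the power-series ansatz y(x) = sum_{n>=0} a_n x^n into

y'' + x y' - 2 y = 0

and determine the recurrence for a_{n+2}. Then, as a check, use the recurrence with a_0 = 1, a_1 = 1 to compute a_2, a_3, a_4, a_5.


Substitute y = sum_n a_n x^n.
y''(x) has coefficient (n+2)(n+1) a_{n+2} at x^n;
x y'(x) has coefficient n a_n at x^n (shift);
-2 y(x) has coefficient -2 a_n at x^n.
Matching x^n: (n+2)(n+1) a_{n+2} + (n - 2) a_n = 0.
Thus a_{n+2} = (-n + 2) / ((n+1)(n+2)) * a_n.

Check with a_0 = 1, a_1 = 1 (apply the recurrence for n = 0, 1, 2, 3): a_0 = 1, a_1 = 1, a_2 = 1, a_3 = 1/6, a_4 = 0, a_5 = -1/120.

a_(n+2) = (-n + 2) / ((n+1)(n+2)) * a_n; check: a_0 = 1, a_1 = 1, a_2 = 1, a_3 = 1/6, a_4 = 0, a_5 = -1/120


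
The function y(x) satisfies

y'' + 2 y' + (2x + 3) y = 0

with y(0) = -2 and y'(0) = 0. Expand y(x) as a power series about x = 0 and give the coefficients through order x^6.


Ansatz: y(x) = sum_{n>=0} a_n x^n, so y'(x) = sum_{n>=1} n a_n x^(n-1) and y''(x) = sum_{n>=2} n(n-1) a_n x^(n-2).
Substitute into P(x) y'' + Q(x) y' + R(x) y = 0 with P(x) = 1, Q(x) = 2, R(x) = 2x + 3, and match powers of x.
Initial conditions: a_0 = -2, a_1 = 0.
Setting the coefficient of each power of x to zero and solving order by order (substituting the coefficients already found):
  x^0: 2 a_2 + 2 a_1 + 3 a_0 = 0  ->  2 a_2 = -2 a_1 - 3 a_0 = 6  ->  a_2 = 3
  x^1: 6 a_3 + 4 a_2 + 3 a_1 + 2 a_0 = 0  ->  6 a_3 = -4 a_2 - 3 a_1 - 2 a_0 = -8  ->  a_3 = -4/3
  x^2: 12 a_4 + 6 a_3 + 3 a_2 + 2 a_1 = 0  ->  12 a_4 = -6 a_3 - 3 a_2 - 2 a_1 = -1  ->  a_4 = -1/12
  x^3: 20 a_5 + 8 a_4 + 3 a_3 + 2 a_2 = 0  ->  20 a_5 = -8 a_4 - 3 a_3 - 2 a_2 = -4/3  ->  a_5 = -1/15
  x^4: 30 a_6 + 10 a_5 + 3 a_4 + 2 a_3 = 0  ->  30 a_6 = -10 a_5 - 3 a_4 - 2 a_3 = 43/12  ->  a_6 = 43/360
Truncated series: y(x) = -2 + 3 x^2 - (4/3) x^3 - (1/12) x^4 - (1/15) x^5 + (43/360) x^6 + O(x^7).

a_0 = -2; a_1 = 0; a_2 = 3; a_3 = -4/3; a_4 = -1/12; a_5 = -1/15; a_6 = 43/360


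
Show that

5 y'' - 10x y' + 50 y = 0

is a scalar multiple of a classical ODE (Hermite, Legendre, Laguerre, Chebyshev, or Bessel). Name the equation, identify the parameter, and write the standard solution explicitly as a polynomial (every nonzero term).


All three coefficients share the factor 5; dividing through by 5 gives  y'' - 2x y' + 10 y = 0.
This matches the Hermite equation y'' - 2x y' + 2n y = 0 with 2n = 10, so n = 5; the polynomial solution is H_5(x).
With y = sum_k a_k x^k, matching x^k gives (k+2)(k+1) a_{k+2} = 2(k - n) a_k = 2(k - 5) a_k. The right side vanishes at k = 5, so the series with the parity of 5 terminates at degree 5.
Standard normalization: leading coefficient of H_n is 2^n, so a_5 = 2^5 = 32. Work downward with a_k = (k+1)(k+2) a_{k+2} / (2(k - n)):
  a_3 = (4)(5)(32) / (2(3 - 5)) = 640/(-4) = -160
  a_1 = (2)(3)(-160) / (2(1 - 5)) = -960/(-8) = 120
Hence H_5(x) = 32 x^5 - 160 x^3 + 120 x.

H_5(x); series = 32 x^5 - 160 x^3 + 120 x


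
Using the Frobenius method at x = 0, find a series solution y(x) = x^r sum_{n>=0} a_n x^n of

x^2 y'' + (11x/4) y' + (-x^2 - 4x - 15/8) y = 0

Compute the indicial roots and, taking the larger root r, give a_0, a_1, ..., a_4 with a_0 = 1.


Write in Frobenius form y'' + (p(x)/x) y' + (q(x)/x^2) y = 0:
  p(x) = 11/4,  q(x) = -x^2 - 4x - 15/8.
Indicial equation: r(r-1) + (11/4) r + (-15/8) = 0 -> roots r_1 = 3/4, r_2 = -5/2.
Take r = r_1 = 3/4. Let y(x) = x^r sum_{n>=0} a_n x^n with a_0 = 1.
Substitute y = x^r sum a_n x^n and match x^{r+n}. The recurrence is
  D(n) a_n - 4 a_{n-1} - 1 a_{n-2} = 0,  where D(n) = (r+n)(r+n-1) + (11/4)(r+n) + (-15/8).
  a_n = [4 a_{n-1} + 1 a_{n-2}] / D(n).
Since the indicial polynomial factors as (r - r_1)(r - r_2), D(n) = (r_1 + n - r_1)(r_1 + n - r_2) = n(n + 13/4).
Evaluating step by step (a_0 = 1):
  n = 1: D(1) = 1(1 + 13/4) = 17/4; numerator = 4(1) = 4; a_1 = (4)/(17/4) = 16/17
  n = 2: D(2) = 2(2 + 13/4) = 21/2; numerator = 4(16/17) + 1(1) = 81/17; a_2 = (81/17)/(21/2) = 54/119
  n = 3: D(3) = 3(3 + 13/4) = 75/4; numerator = 4(54/119) + 1(16/17) = 328/119; a_3 = (328/119)/(75/4) = 1312/8925
  n = 4: D(4) = 4(4 + 13/4) = 29; numerator = 4(1312/8925) + 1(54/119) = 9298/8925; a_4 = (9298/8925)/(29) = 9298/258825

r = 3/4; a_0 = 1; a_1 = 16/17; a_2 = 54/119; a_3 = 1312/8925; a_4 = 9298/258825


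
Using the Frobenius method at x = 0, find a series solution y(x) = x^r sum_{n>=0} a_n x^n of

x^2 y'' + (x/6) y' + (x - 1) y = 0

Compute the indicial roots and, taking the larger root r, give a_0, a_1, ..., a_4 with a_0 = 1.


Write in Frobenius form y'' + (p(x)/x) y' + (q(x)/x^2) y = 0:
  p(x) = 1/6,  q(x) = x - 1.
Indicial equation: r(r-1) + (1/6) r + (-1) = 0 -> roots r_1 = 3/2, r_2 = -2/3.
Take r = r_1 = 3/2. Let y(x) = x^r sum_{n>=0} a_n x^n with a_0 = 1.
Substitute y = x^r sum a_n x^n and match x^{r+n}. The recurrence is
  D(n) a_n + 1 a_{n-1} = 0,  where D(n) = (r+n)(r+n-1) + (1/6)(r+n) + (-1).
  a_n = -1 / D(n) * a_{n-1}.
Since the indicial polynomial factors as (r - r_1)(r - r_2), D(n) = (r_1 + n - r_1)(r_1 + n - r_2) = n(n + 13/6).
Evaluating step by step (a_0 = 1):
  n = 1: D(1) = 1(1 + 13/6) = 19/6; numerator = -1(1) = -1; a_1 = (-1)/(19/6) = -6/19
  n = 2: D(2) = 2(2 + 13/6) = 25/3; numerator = -1(-6/19) = 6/19; a_2 = (6/19)/(25/3) = 18/475
  n = 3: D(3) = 3(3 + 13/6) = 31/2; numerator = -1(18/475) = -18/475; a_3 = (-18/475)/(31/2) = -36/14725
  n = 4: D(4) = 4(4 + 13/6) = 74/3; numerator = -1(-36/14725) = 36/14725; a_4 = (36/14725)/(74/3) = 54/544825

r = 3/2; a_0 = 1; a_1 = -6/19; a_2 = 18/475; a_3 = -36/14725; a_4 = 54/544825


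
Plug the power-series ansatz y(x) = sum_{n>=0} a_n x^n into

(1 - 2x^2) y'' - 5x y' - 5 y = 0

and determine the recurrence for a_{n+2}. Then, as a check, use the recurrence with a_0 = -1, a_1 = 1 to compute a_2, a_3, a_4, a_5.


Substitute y = sum_n a_n x^n.
(1 - 2 x^2) y'' contributes (n+2)(n+1) a_{n+2} - 2 n(n-1) a_n at x^n.
-5 x y'(x) contributes -5 n a_n at x^n.
-5 y(x) contributes -5 a_n at x^n.
Matching x^n: (n+2)(n+1) a_{n+2} + (-2 n(n-1) - 5 n - 5) a_n = 0.
Thus a_{n+2} = (2 n(n-1) + 5 n + 5) / ((n+1)(n+2)) * a_n.

Check with a_0 = -1, a_1 = 1 (apply the recurrence for n = 0, 1, 2, 3): a_0 = -1, a_1 = 1, a_2 = -5/2, a_3 = 5/3, a_4 = -95/24, a_5 = 8/3.

a_(n+2) = (2 n(n-1) + 5 n + 5) / ((n+1)(n+2)) * a_n; check: a_0 = -1, a_1 = 1, a_2 = -5/2, a_3 = 5/3, a_4 = -95/24, a_5 = 8/3


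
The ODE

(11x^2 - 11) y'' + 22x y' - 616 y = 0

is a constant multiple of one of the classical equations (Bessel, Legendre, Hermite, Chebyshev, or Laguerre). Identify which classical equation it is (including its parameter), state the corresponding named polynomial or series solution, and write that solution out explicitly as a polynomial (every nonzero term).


All three coefficients share the factor -11; dividing through by -11 gives  (1 - x^2) y'' - 2x y' + 56 y = 0.
This matches the Legendre equation (1 - x^2) y'' - 2x y' + n(n+1) y = 0 (note the -2x y' term) with n(n+1) = 56, so n = 7; the polynomial solution is P_7(x).
With y = sum_k a_k x^k, matching x^k gives (k+2)(k+1) a_{k+2} = [k(k+1) - n(n+1)] a_k = (k - 7)(k + 8) a_k. The right side vanishes at k = 7, so the series with the parity of 7 terminates at degree 7.
Standard normalization (P_n(1) = 1): leading coefficient (2n)!/(2^n (n!)^2) = 87178291200/(128*25401600) = 429/16, so a_7 = 429/16. Work downward with a_k = (k+1)(k+2) a_{k+2} / ((k - 7)(k + 8)):
  a_5 = (6)(7)(429/16) / ((5 - 7)(5 + 8)) = (9009/8)/(-26) = -693/16
  a_3 = (4)(5)(-693/16) / ((3 - 7)(3 + 8)) = (-3465/4)/(-44) = 315/16
  a_1 = (2)(3)(315/16) / ((1 - 7)(1 + 8)) = (945/8)/(-54) = -35/16
Hence P_7(x) = 429 x^7/16 - 693 x^5/16 + 315 x^3/16 - 35 x/16.

P_7(x); series = 429 x^7/16 - 693 x^5/16 + 315 x^3/16 - 35 x/16


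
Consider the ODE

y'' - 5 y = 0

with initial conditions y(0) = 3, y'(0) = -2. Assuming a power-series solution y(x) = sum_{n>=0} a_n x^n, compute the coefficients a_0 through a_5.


Ansatz: y(x) = sum_{n>=0} a_n x^n, so y'(x) = sum_{n>=1} n a_n x^(n-1) and y''(x) = sum_{n>=2} n(n-1) a_n x^(n-2).
Substitute into P(x) y'' + Q(x) y' + R(x) y = 0 with P(x) = 1, Q(x) = 0, R(x) = -5, and match powers of x.
Initial conditions: a_0 = 3, a_1 = -2.
Setting the coefficient of each power of x to zero and solving order by order (substituting the coefficients already found):
  x^0: 2 a_2 - 5 a_0 = 0  ->  2 a_2 = 5 a_0 = 15  ->  a_2 = 15/2
  x^1: 6 a_3 - 5 a_1 = 0  ->  6 a_3 = 5 a_1 = -10  ->  a_3 = -5/3
  x^2: 12 a_4 - 5 a_2 = 0  ->  12 a_4 = 5 a_2 = 75/2  ->  a_4 = 25/8
  x^3: 20 a_5 - 5 a_3 = 0  ->  20 a_5 = 5 a_3 = -25/3  ->  a_5 = -5/12
Truncated series: y(x) = 3 - 2 x + (15/2) x^2 - (5/3) x^3 + (25/8) x^4 - (5/12) x^5 + O(x^6).

a_0 = 3; a_1 = -2; a_2 = 15/2; a_3 = -5/3; a_4 = 25/8; a_5 = -5/12


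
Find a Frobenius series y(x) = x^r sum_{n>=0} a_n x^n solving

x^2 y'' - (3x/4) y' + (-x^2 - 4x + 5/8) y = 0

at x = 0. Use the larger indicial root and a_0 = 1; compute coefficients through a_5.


Write in Frobenius form y'' + (p(x)/x) y' + (q(x)/x^2) y = 0:
  p(x) = -3/4,  q(x) = -x^2 - 4x + 5/8.
Indicial equation: r(r-1) + (-3/4) r + (5/8) = 0 -> roots r_1 = 5/4, r_2 = 1/2.
Take r = r_1 = 5/4. Let y(x) = x^r sum_{n>=0} a_n x^n with a_0 = 1.
Substitute y = x^r sum a_n x^n and match x^{r+n}. The recurrence is
  D(n) a_n - 4 a_{n-1} - 1 a_{n-2} = 0,  where D(n) = (r+n)(r+n-1) + (-3/4)(r+n) + (5/8).
  a_n = [4 a_{n-1} + 1 a_{n-2}] / D(n).
Since the indicial polynomial factors as (r - r_1)(r - r_2), D(n) = (r_1 + n - r_1)(r_1 + n - r_2) = n(n + 3/4).
Evaluating step by step (a_0 = 1):
  n = 1: D(1) = 1(1 + 3/4) = 7/4; numerator = 4(1) = 4; a_1 = (4)/(7/4) = 16/7
  n = 2: D(2) = 2(2 + 3/4) = 11/2; numerator = 4(16/7) + 1(1) = 71/7; a_2 = (71/7)/(11/2) = 142/77
  n = 3: D(3) = 3(3 + 3/4) = 45/4; numerator = 4(142/77) + 1(16/7) = 744/77; a_3 = (744/77)/(45/4) = 992/1155
  n = 4: D(4) = 4(4 + 3/4) = 19; numerator = 4(992/1155) + 1(142/77) = 6098/1155; a_4 = (6098/1155)/(19) = 6098/21945
  n = 5: D(5) = 5(5 + 3/4) = 115/4; numerator = 4(6098/21945) + 1(992/1155) = 8648/4389; a_5 = (8648/4389)/(115/4) = 1504/21945

r = 5/4; a_0 = 1; a_1 = 16/7; a_2 = 142/77; a_3 = 992/1155; a_4 = 6098/21945; a_5 = 1504/21945


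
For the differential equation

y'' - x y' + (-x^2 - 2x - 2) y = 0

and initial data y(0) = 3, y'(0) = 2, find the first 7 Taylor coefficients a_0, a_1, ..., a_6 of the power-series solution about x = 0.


Ansatz: y(x) = sum_{n>=0} a_n x^n, so y'(x) = sum_{n>=1} n a_n x^(n-1) and y''(x) = sum_{n>=2} n(n-1) a_n x^(n-2).
Substitute into P(x) y'' + Q(x) y' + R(x) y = 0 with P(x) = 1, Q(x) = -x, R(x) = -x^2 - 2x - 2, and match powers of x.
Initial conditions: a_0 = 3, a_1 = 2.
Setting the coefficient of each power of x to zero and solving order by order (substituting the coefficients already found):
  x^0: 2 a_2 - 2 a_0 = 0  ->  2 a_2 = 2 a_0 = 6  ->  a_2 = 3
  x^1: 6 a_3 - 3 a_1 - 2 a_0 = 0  ->  6 a_3 = 3 a_1 + 2 a_0 = 12  ->  a_3 = 2
  x^2: 12 a_4 - 4 a_2 - 2 a_1 - a_0 = 0  ->  12 a_4 = 4 a_2 + 2 a_1 + a_0 = 19  ->  a_4 = 19/12
  x^3: 20 a_5 - 5 a_3 - 2 a_2 - a_1 = 0  ->  20 a_5 = 5 a_3 + 2 a_2 + a_1 = 18  ->  a_5 = 9/10
  x^4: 30 a_6 - 6 a_4 - 2 a_3 - a_2 = 0  ->  30 a_6 = 6 a_4 + 2 a_3 + a_2 = 33/2  ->  a_6 = 11/20
Truncated series: y(x) = 3 + 2 x + 3 x^2 + 2 x^3 + (19/12) x^4 + (9/10) x^5 + (11/20) x^6 + O(x^7).

a_0 = 3; a_1 = 2; a_2 = 3; a_3 = 2; a_4 = 19/12; a_5 = 9/10; a_6 = 11/20


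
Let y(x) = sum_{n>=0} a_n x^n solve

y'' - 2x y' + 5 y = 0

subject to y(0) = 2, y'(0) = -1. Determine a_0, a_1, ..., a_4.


Ansatz: y(x) = sum_{n>=0} a_n x^n, so y'(x) = sum_{n>=1} n a_n x^(n-1) and y''(x) = sum_{n>=2} n(n-1) a_n x^(n-2).
Substitute into P(x) y'' + Q(x) y' + R(x) y = 0 with P(x) = 1, Q(x) = -2x, R(x) = 5, and match powers of x.
Initial conditions: a_0 = 2, a_1 = -1.
Setting the coefficient of each power of x to zero and solving order by order (substituting the coefficients already found):
  x^0: 2 a_2 + 5 a_0 = 0  ->  2 a_2 = -5 a_0 = -10  ->  a_2 = -5
  x^1: 6 a_3 + 3 a_1 = 0  ->  6 a_3 = -3 a_1 = 3  ->  a_3 = 1/2
  x^2: 12 a_4 + a_2 = 0  ->  12 a_4 = -a_2 = 5  ->  a_4 = 5/12
Truncated series: y(x) = 2 - x - 5 x^2 + (1/2) x^3 + (5/12) x^4 + O(x^5).

a_0 = 2; a_1 = -1; a_2 = -5; a_3 = 1/2; a_4 = 5/12


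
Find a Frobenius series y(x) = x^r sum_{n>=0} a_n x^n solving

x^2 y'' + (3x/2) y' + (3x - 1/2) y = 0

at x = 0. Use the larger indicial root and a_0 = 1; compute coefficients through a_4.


Write in Frobenius form y'' + (p(x)/x) y' + (q(x)/x^2) y = 0:
  p(x) = 3/2,  q(x) = 3x - 1/2.
Indicial equation: r(r-1) + (3/2) r + (-1/2) = 0 -> roots r_1 = 1/2, r_2 = -1.
Take r = r_1 = 1/2. Let y(x) = x^r sum_{n>=0} a_n x^n with a_0 = 1.
Substitute y = x^r sum a_n x^n and match x^{r+n}. The recurrence is
  D(n) a_n + 3 a_{n-1} = 0,  where D(n) = (r+n)(r+n-1) + (3/2)(r+n) + (-1/2).
  a_n = -3 / D(n) * a_{n-1}.
Since the indicial polynomial factors as (r - r_1)(r - r_2), D(n) = (r_1 + n - r_1)(r_1 + n - r_2) = n(n + 3/2).
Evaluating step by step (a_0 = 1):
  n = 1: D(1) = 1(1 + 3/2) = 5/2; numerator = -3(1) = -3; a_1 = (-3)/(5/2) = -6/5
  n = 2: D(2) = 2(2 + 3/2) = 7; numerator = -3(-6/5) = 18/5; a_2 = (18/5)/(7) = 18/35
  n = 3: D(3) = 3(3 + 3/2) = 27/2; numerator = -3(18/35) = -54/35; a_3 = (-54/35)/(27/2) = -4/35
  n = 4: D(4) = 4(4 + 3/2) = 22; numerator = -3(-4/35) = 12/35; a_4 = (12/35)/(22) = 6/385

r = 1/2; a_0 = 1; a_1 = -6/5; a_2 = 18/35; a_3 = -4/35; a_4 = 6/385


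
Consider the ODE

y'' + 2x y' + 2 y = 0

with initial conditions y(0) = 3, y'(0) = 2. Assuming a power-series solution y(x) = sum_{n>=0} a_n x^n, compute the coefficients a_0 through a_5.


Ansatz: y(x) = sum_{n>=0} a_n x^n, so y'(x) = sum_{n>=1} n a_n x^(n-1) and y''(x) = sum_{n>=2} n(n-1) a_n x^(n-2).
Substitute into P(x) y'' + Q(x) y' + R(x) y = 0 with P(x) = 1, Q(x) = 2x, R(x) = 2, and match powers of x.
Initial conditions: a_0 = 3, a_1 = 2.
Setting the coefficient of each power of x to zero and solving order by order (substituting the coefficients already found):
  x^0: 2 a_2 + 2 a_0 = 0  ->  2 a_2 = -2 a_0 = -6  ->  a_2 = -3
  x^1: 6 a_3 + 4 a_1 = 0  ->  6 a_3 = -4 a_1 = -8  ->  a_3 = -4/3
  x^2: 12 a_4 + 6 a_2 = 0  ->  12 a_4 = -6 a_2 = 18  ->  a_4 = 3/2
  x^3: 20 a_5 + 8 a_3 = 0  ->  20 a_5 = -8 a_3 = 32/3  ->  a_5 = 8/15
Truncated series: y(x) = 3 + 2 x - 3 x^2 - (4/3) x^3 + (3/2) x^4 + (8/15) x^5 + O(x^6).

a_0 = 3; a_1 = 2; a_2 = -3; a_3 = -4/3; a_4 = 3/2; a_5 = 8/15


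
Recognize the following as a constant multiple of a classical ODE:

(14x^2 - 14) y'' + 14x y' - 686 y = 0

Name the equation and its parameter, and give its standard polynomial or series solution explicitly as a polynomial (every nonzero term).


All three coefficients share the factor -14; dividing through by -14 gives  (1 - x^2) y'' - x y' + 49 y = 0.
This matches the Chebyshev equation (1 - x^2) y'' - x y' + n^2 y = 0 (note the -x y' term, not -2x y') with n^2 = 49, so n = 7; the polynomial solution is T_7(x).
With y = sum_k a_k x^k, matching x^k gives (k+2)(k+1) a_{k+2} = (k^2 - n^2) a_k = (k - 7)(k + 7) a_k. The right side vanishes at k = 7, so the series with the parity of 7 terminates at degree 7.
Standard normalization: leading coefficient of T_n is 2^(n-1), so a_7 = 2^6 = 64. Work downward with a_k = (k+1)(k+2) a_{k+2} / ((k - 7)(k + 7)):
  a_5 = (6)(7)(64) / ((5 - 7)(5 + 7)) = 2688/(-24) = -112
  a_3 = (4)(5)(-112) / ((3 - 7)(3 + 7)) = -2240/(-40) = 56
  a_1 = (2)(3)(56) / ((1 - 7)(1 + 7)) = 336/(-48) = -7
Hence T_7(x) = 64 x^7 - 112 x^5 + 56 x^3 - 7 x.

T_7(x); series = 64 x^7 - 112 x^5 + 56 x^3 - 7 x


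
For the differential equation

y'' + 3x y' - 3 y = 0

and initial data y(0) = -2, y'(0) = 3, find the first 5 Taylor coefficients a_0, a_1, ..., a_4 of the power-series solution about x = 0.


Ansatz: y(x) = sum_{n>=0} a_n x^n, so y'(x) = sum_{n>=1} n a_n x^(n-1) and y''(x) = sum_{n>=2} n(n-1) a_n x^(n-2).
Substitute into P(x) y'' + Q(x) y' + R(x) y = 0 with P(x) = 1, Q(x) = 3x, R(x) = -3, and match powers of x.
Initial conditions: a_0 = -2, a_1 = 3.
Setting the coefficient of each power of x to zero and solving order by order (substituting the coefficients already found):
  x^0: 2 a_2 - 3 a_0 = 0  ->  2 a_2 = 3 a_0 = -6  ->  a_2 = -3
  x^1: 6 a_3 = 0  ->  a_3 = 0
  x^2: 12 a_4 + 3 a_2 = 0  ->  12 a_4 = -3 a_2 = 9  ->  a_4 = 3/4
Truncated series: y(x) = -2 + 3 x - 3 x^2 + (3/4) x^4 + O(x^5).

a_0 = -2; a_1 = 3; a_2 = -3; a_3 = 0; a_4 = 3/4


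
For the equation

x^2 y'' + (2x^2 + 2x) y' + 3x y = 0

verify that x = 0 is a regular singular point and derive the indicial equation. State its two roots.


Divide by x^2 to reach normal form y'' + P_1(x) y' + P_2(x) y = 0 with P_1(x) = 2 + 2/x and P_2(x) = 3/x.
x = 0 is a singular point because the y'-coefficient 2 + 2/x has a pole at x = 0 and the y-coefficient 3/x has a pole at x = 0.
It is a regular singular point because x P_1(x) = p(x) = 2x + 2 and x^2 P_2(x) = q(x) = 3x are polynomials, hence analytic at x = 0.
p(0) = 2,  q(0) = 0.
Indicial equation: r(r-1) + p(0) r + q(0) = 0, i.e. r^2 + (p(0) - 1) r + q(0) = 0, i.e. r^2 + 1 r = 0.
Discriminant: (1)^2 - 4(0) = 1, so r = (-1 ± 1)/2.
Solving: r_1 = 0, r_2 = -1.

indicial: r^2 + 1 r = 0; roots r_1 = 0, r_2 = -1


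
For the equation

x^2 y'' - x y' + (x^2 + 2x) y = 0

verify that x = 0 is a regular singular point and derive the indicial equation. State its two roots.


Divide by x^2 to reach normal form y'' + P_1(x) y' + P_2(x) y = 0 with P_1(x) = -1/x and P_2(x) = 1 + 2/x.
x = 0 is a singular point because the y'-coefficient -1/x has a pole at x = 0 and the y-coefficient 1 + 2/x has a pole at x = 0.
It is a regular singular point because x P_1(x) = p(x) = -1 and x^2 P_2(x) = q(x) = x^2 + 2x are polynomials, hence analytic at x = 0.
p(0) = -1,  q(0) = 0.
Indicial equation: r(r-1) + p(0) r + q(0) = 0, i.e. r^2 + (p(0) - 1) r + q(0) = 0, i.e. r^2 - 2 r = 0.
Discriminant: (-2)^2 - 4(0) = 4, so r = (2 ± 2)/2.
Solving: r_1 = 2, r_2 = 0.

indicial: r^2 - 2 r = 0; roots r_1 = 2, r_2 = 0


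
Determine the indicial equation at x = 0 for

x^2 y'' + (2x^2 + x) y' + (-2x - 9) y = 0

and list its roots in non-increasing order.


Divide by x^2 to reach normal form y'' + P_1(x) y' + P_2(x) y = 0 with P_1(x) = 2 + 1/x and P_2(x) = -2/x - 9/x^2.
x = 0 is a singular point because the y'-coefficient 2 + 1/x has a pole at x = 0 and the y-coefficient -2/x - 9/x^2 has a pole at x = 0.
It is a regular singular point because x P_1(x) = p(x) = 2x + 1 and x^2 P_2(x) = q(x) = -2x - 9 are polynomials, hence analytic at x = 0.
p(0) = 1,  q(0) = -9.
Indicial equation: r(r-1) + p(0) r + q(0) = 0, i.e. r^2 + (p(0) - 1) r + q(0) = 0, i.e. r^2 - 9 = 0.
Discriminant: (0)^2 - 4(-9) = 36, so r = (0 ± 6)/2.
Solving: r_1 = 3, r_2 = -3.

indicial: r^2 - 9 = 0; roots r_1 = 3, r_2 = -3


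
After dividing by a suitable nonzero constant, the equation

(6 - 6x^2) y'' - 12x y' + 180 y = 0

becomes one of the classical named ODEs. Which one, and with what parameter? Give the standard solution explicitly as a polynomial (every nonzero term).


All three coefficients share the factor 6; dividing through by 6 gives  (1 - x^2) y'' - 2x y' + 30 y = 0.
This matches the Legendre equation (1 - x^2) y'' - 2x y' + n(n+1) y = 0 (note the -2x y' term) with n(n+1) = 30, so n = 5; the polynomial solution is P_5(x).
With y = sum_k a_k x^k, matching x^k gives (k+2)(k+1) a_{k+2} = [k(k+1) - n(n+1)] a_k = (k - 5)(k + 6) a_k. The right side vanishes at k = 5, so the series with the parity of 5 terminates at degree 5.
Standard normalization (P_n(1) = 1): leading coefficient (2n)!/(2^n (n!)^2) = 3628800/(32*14400) = 63/8, so a_5 = 63/8. Work downward with a_k = (k+1)(k+2) a_{k+2} / ((k - 5)(k + 6)):
  a_3 = (4)(5)(63/8) / ((3 - 5)(3 + 6)) = (315/2)/(-18) = -35/4
  a_1 = (2)(3)(-35/4) / ((1 - 5)(1 + 6)) = (-105/2)/(-28) = 15/8
Hence P_5(x) = 63 x^5/8 - 35 x^3/4 + 15 x/8.

P_5(x); series = 63 x^5/8 - 35 x^3/4 + 15 x/8


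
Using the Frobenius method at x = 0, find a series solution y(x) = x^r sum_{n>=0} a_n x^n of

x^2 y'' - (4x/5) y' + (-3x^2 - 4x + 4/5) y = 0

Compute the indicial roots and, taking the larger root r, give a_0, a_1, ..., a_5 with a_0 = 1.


Write in Frobenius form y'' + (p(x)/x) y' + (q(x)/x^2) y = 0:
  p(x) = -4/5,  q(x) = -3x^2 - 4x + 4/5.
Indicial equation: r(r-1) + (-4/5) r + (4/5) = 0 -> roots r_1 = 1, r_2 = 4/5.
Take r = r_1 = 1. Let y(x) = x^r sum_{n>=0} a_n x^n with a_0 = 1.
Substitute y = x^r sum a_n x^n and match x^{r+n}. The recurrence is
  D(n) a_n - 4 a_{n-1} - 3 a_{n-2} = 0,  where D(n) = (r+n)(r+n-1) + (-4/5)(r+n) + (4/5).
  a_n = [4 a_{n-1} + 3 a_{n-2}] / D(n).
Since the indicial polynomial factors as (r - r_1)(r - r_2), D(n) = (r_1 + n - r_1)(r_1 + n - r_2) = n(n + 1/5).
Evaluating step by step (a_0 = 1):
  n = 1: D(1) = 1(1 + 1/5) = 6/5; numerator = 4(1) = 4; a_1 = (4)/(6/5) = 10/3
  n = 2: D(2) = 2(2 + 1/5) = 22/5; numerator = 4(10/3) + 3(1) = 49/3; a_2 = (49/3)/(22/5) = 245/66
  n = 3: D(3) = 3(3 + 1/5) = 48/5; numerator = 4(245/66) + 3(10/3) = 820/33; a_3 = (820/33)/(48/5) = 1025/396
  n = 4: D(4) = 4(4 + 1/5) = 84/5; numerator = 4(1025/396) + 3(245/66) = 4255/198; a_4 = (4255/198)/(84/5) = 21275/16632
  n = 5: D(5) = 5(5 + 1/5) = 26; numerator = 4(21275/16632) + 3(1025/396) = 107125/8316; a_5 = (107125/8316)/(26) = 107125/216216

r = 1; a_0 = 1; a_1 = 10/3; a_2 = 245/66; a_3 = 1025/396; a_4 = 21275/16632; a_5 = 107125/216216


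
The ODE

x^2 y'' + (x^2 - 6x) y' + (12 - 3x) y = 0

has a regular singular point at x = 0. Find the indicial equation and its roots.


Divide by x^2 to reach normal form y'' + P_1(x) y' + P_2(x) y = 0 with P_1(x) = 1 - 6/x and P_2(x) = -3/x + 12/x^2.
x = 0 is a singular point because the y'-coefficient 1 - 6/x has a pole at x = 0 and the y-coefficient -3/x + 12/x^2 has a pole at x = 0.
It is a regular singular point because x P_1(x) = p(x) = x - 6 and x^2 P_2(x) = q(x) = 12 - 3x are polynomials, hence analytic at x = 0.
p(0) = -6,  q(0) = 12.
Indicial equation: r(r-1) + p(0) r + q(0) = 0, i.e. r^2 + (p(0) - 1) r + q(0) = 0, i.e. r^2 - 7 r + 12 = 0.
Discriminant: (-7)^2 - 4(12) = 1, so r = (7 ± 1)/2.
Solving: r_1 = 4, r_2 = 3.

indicial: r^2 - 7 r + 12 = 0; roots r_1 = 4, r_2 = 3


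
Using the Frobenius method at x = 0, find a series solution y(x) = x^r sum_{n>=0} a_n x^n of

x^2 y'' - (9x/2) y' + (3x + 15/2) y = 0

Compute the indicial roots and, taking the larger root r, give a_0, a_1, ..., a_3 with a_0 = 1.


Write in Frobenius form y'' + (p(x)/x) y' + (q(x)/x^2) y = 0:
  p(x) = -9/2,  q(x) = 3x + 15/2.
Indicial equation: r(r-1) + (-9/2) r + (15/2) = 0 -> roots r_1 = 3, r_2 = 5/2.
Take r = r_1 = 3. Let y(x) = x^r sum_{n>=0} a_n x^n with a_0 = 1.
Substitute y = x^r sum a_n x^n and match x^{r+n}. The recurrence is
  D(n) a_n + 3 a_{n-1} = 0,  where D(n) = (r+n)(r+n-1) + (-9/2)(r+n) + (15/2).
  a_n = -3 / D(n) * a_{n-1}.
Since the indicial polynomial factors as (r - r_1)(r - r_2), D(n) = (r_1 + n - r_1)(r_1 + n - r_2) = n(n + 1/2).
Evaluating step by step (a_0 = 1):
  n = 1: D(1) = 1(1 + 1/2) = 3/2; numerator = -3(1) = -3; a_1 = (-3)/(3/2) = -2
  n = 2: D(2) = 2(2 + 1/2) = 5; numerator = -3(-2) = 6; a_2 = (6)/(5) = 6/5
  n = 3: D(3) = 3(3 + 1/2) = 21/2; numerator = -3(6/5) = -18/5; a_3 = (-18/5)/(21/2) = -12/35

r = 3; a_0 = 1; a_1 = -2; a_2 = 6/5; a_3 = -12/35


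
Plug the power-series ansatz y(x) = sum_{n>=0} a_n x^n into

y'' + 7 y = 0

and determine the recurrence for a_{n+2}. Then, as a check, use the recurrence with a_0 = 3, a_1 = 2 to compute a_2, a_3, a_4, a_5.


Substitute y = sum_n a_n x^n into y'' + (const) y = 0.
y''(x) = sum_{n>=0} (n+2)(n+1) a_{n+2} x^n.
The ODE becomes sum_n [(n+2)(n+1) a_{n+2} + 7 a_n] x^n = 0.
Setting each coefficient to zero gives the recurrence:
  (n+2)(n+1) a_{n+2} + 7 a_n = 0,
  a_{n+2} = -7 / ((n+1)(n+2)) a_n.

Check with a_0 = 3, a_1 = 2 (apply the recurrence for n = 0, 1, 2, 3): a_0 = 3, a_1 = 2, a_2 = -21/2, a_3 = -7/3, a_4 = 49/8, a_5 = 49/60.

a_{n+2} = -7/((n+1)(n+2)) * a_n; check: a_0 = 3, a_1 = 2, a_2 = -21/2, a_3 = -7/3, a_4 = 49/8, a_5 = 49/60


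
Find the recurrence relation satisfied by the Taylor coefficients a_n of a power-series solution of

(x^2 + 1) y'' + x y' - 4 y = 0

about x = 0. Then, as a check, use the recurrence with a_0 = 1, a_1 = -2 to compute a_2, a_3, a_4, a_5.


Substitute y = sum_n a_n x^n.
(1 + 1 x^2) y'' contributes (n+2)(n+1) a_{n+2} + n(n-1) a_n at x^n.
x y'(x) contributes n a_n at x^n.
-4 y(x) contributes -4 a_n at x^n.
Matching x^n: (n+2)(n+1) a_{n+2} + (n(n-1) + n - 4) a_n = 0.
Thus a_{n+2} = (-n(n-1) - n + 4) / ((n+1)(n+2)) * a_n.

Check with a_0 = 1, a_1 = -2 (apply the recurrence for n = 0, 1, 2, 3): a_0 = 1, a_1 = -2, a_2 = 2, a_3 = -1, a_4 = 0, a_5 = 1/4.

a_(n+2) = (-n(n-1) - n + 4) / ((n+1)(n+2)) * a_n; check: a_0 = 1, a_1 = -2, a_2 = 2, a_3 = -1, a_4 = 0, a_5 = 1/4


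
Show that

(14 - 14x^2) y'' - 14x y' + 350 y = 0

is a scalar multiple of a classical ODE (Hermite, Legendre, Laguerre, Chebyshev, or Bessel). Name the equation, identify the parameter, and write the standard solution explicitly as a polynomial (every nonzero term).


All three coefficients share the factor 14; dividing through by 14 gives  (1 - x^2) y'' - x y' + 25 y = 0.
This matches the Chebyshev equation (1 - x^2) y'' - x y' + n^2 y = 0 (note the -x y' term, not -2x y') with n^2 = 25, so n = 5; the polynomial solution is T_5(x).
With y = sum_k a_k x^k, matching x^k gives (k+2)(k+1) a_{k+2} = (k^2 - n^2) a_k = (k - 5)(k + 5) a_k. The right side vanishes at k = 5, so the series with the parity of 5 terminates at degree 5.
Standard normalization: leading coefficient of T_n is 2^(n-1), so a_5 = 2^4 = 16. Work downward with a_k = (k+1)(k+2) a_{k+2} / ((k - 5)(k + 5)):
  a_3 = (4)(5)(16) / ((3 - 5)(3 + 5)) = 320/(-16) = -20
  a_1 = (2)(3)(-20) / ((1 - 5)(1 + 5)) = -120/(-24) = 5
Hence T_5(x) = 16 x^5 - 20 x^3 + 5 x.

T_5(x); series = 16 x^5 - 20 x^3 + 5 x
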